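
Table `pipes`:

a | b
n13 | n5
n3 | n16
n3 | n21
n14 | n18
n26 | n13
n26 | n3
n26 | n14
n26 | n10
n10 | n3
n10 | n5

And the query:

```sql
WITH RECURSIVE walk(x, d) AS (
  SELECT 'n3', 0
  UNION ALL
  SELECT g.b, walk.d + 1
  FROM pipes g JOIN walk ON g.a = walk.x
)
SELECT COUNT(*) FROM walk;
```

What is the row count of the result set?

3

Base: (n3, d=0).
Iteration 1: edges from {n3} -> (n16, d=1), (n21, d=1).
Iteration 2: no outgoing edges from {n16,n21}; recursion stops.
Total rows emitted: 3.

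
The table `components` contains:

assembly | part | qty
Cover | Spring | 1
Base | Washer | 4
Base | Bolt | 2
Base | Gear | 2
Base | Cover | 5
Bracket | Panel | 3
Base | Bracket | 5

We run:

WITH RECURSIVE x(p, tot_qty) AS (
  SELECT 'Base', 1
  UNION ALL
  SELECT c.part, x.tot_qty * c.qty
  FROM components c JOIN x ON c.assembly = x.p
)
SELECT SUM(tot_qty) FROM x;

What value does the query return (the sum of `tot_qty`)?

39

Base: (Base, tot_qty=1).
Iteration 1: components of {Base} -> Bolt = 1*2 = 2, Bracket = 1*5 = 5, Cover = 1*5 = 5, Gear = 1*2 = 2, Washer = 1*4 = 4.
Iteration 2: components of {Bolt,Bracket,Cover,Gear,Washer} -> Panel = 5*3 = 15, Spring = 5*1 = 5.
Iteration 3: no further components; recursion stops.
SUM(tot_qty) = 1 + 4 + 5 + 2 + 5 + 2 + 15 + 5 = 39.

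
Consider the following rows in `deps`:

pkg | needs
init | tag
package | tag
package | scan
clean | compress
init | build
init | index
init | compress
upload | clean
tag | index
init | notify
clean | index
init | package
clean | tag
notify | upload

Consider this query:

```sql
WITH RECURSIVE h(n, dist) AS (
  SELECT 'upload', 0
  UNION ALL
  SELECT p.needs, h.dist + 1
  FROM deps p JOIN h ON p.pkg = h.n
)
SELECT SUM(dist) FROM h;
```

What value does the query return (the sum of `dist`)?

10

Base: (upload, dist=0).
Iteration 1: edges from {upload} -> (clean, dist=1).
Iteration 2: edges from {clean} -> (compress, dist=2), (index, dist=2), (tag, dist=2).
Iteration 3: edges from {compress,index,tag} -> (index, dist=3).
Iteration 4: no outgoing edges from {index}; recursion stops.
SUM(dist) = 0 + 1 + 2 + 2 + 2 + 3 = 10.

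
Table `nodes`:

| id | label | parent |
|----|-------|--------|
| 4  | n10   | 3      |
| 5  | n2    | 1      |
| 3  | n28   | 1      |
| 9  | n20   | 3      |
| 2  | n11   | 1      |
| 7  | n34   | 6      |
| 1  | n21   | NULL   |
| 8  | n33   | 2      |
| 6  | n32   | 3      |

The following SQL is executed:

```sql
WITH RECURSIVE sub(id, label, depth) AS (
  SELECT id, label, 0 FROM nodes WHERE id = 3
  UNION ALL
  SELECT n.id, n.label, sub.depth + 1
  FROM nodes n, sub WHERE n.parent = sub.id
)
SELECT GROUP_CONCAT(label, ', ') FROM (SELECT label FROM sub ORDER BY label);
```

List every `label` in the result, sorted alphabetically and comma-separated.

Base: id=3 (n28) at depth 0.
Iteration 1: rows with parent in {3} -> n10 (id 4, depth 1), n32 (id 6, depth 1), n20 (id 9, depth 1).
Iteration 2: rows with parent in {4,6,9} -> n34 (id 7, depth 2).
Iteration 3: no rows with parent in {7}; recursion stops.

n10, n20, n28, n32, n34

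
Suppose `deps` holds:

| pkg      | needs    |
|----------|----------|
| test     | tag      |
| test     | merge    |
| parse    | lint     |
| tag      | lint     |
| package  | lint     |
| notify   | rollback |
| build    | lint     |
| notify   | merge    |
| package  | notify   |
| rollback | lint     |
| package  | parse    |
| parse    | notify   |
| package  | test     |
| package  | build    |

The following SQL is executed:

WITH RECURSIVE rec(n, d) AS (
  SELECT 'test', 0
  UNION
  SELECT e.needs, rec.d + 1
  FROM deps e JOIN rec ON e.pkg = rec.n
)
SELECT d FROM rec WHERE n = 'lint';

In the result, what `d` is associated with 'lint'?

Base: (test, d=0).
Iteration 1: edges from {test} -> (merge, d=1), (tag, d=1).
Iteration 2: edges from {merge,tag} -> (lint, d=2).
Iteration 3: no outgoing edges from {lint}; recursion stops.

2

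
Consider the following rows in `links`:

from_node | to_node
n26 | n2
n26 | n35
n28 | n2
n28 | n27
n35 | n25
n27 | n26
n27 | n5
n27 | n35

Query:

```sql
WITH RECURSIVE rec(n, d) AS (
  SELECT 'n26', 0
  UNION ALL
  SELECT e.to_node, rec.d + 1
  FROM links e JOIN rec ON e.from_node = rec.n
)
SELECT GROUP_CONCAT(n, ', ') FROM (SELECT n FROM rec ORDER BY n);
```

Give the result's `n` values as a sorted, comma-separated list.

Base: (n26, d=0).
Iteration 1: edges from {n26} -> (n2, d=1), (n35, d=1).
Iteration 2: edges from {n2,n35} -> (n25, d=2).
Iteration 3: no outgoing edges from {n25}; recursion stops.

n2, n25, n26, n35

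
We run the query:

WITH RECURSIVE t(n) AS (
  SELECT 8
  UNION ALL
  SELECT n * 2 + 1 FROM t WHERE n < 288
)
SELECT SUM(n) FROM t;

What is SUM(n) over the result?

Base: n=8.
Iteration 1: 8 < 288 holds -> n = 8 * 2 + 1 = 17.
Iteration 2: 17 < 288 holds -> n = 17 * 2 + 1 = 35.
Iteration 3: 35 < 288 holds -> n = 35 * 2 + 1 = 71.
Iteration 4: 71 < 288 holds -> n = 71 * 2 + 1 = 143.
Iteration 5: 143 < 288 holds -> n = 143 * 2 + 1 = 287.
Iteration 6: 287 < 288 holds -> n = 287 * 2 + 1 = 575.
Iteration 7: 575 < 288 fails; recursion stops.
SUM(n) = 8 + 17 + 35 + 71 + 143 + 287 + 575 = 1136.

1136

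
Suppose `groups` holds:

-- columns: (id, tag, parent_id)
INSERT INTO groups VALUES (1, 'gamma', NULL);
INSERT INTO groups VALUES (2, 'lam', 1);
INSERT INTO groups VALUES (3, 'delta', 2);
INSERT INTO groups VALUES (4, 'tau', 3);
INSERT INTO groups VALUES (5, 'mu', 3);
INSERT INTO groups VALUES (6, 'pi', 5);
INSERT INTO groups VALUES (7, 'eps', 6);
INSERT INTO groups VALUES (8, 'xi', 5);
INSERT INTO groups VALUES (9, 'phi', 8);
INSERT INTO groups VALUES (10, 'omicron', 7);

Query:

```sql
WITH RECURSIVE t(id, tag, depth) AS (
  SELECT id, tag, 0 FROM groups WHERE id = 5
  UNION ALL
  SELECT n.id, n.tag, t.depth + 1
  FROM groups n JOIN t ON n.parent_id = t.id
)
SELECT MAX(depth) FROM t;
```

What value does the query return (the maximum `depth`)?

Base: id=5 (mu) at depth 0.
Iteration 1: rows with parent_id in {5} -> pi (id 6, depth 1), xi (id 8, depth 1).
Iteration 2: rows with parent_id in {6,8} -> eps (id 7, depth 2), phi (id 9, depth 2).
Iteration 3: rows with parent_id in {7,9} -> omicron (id 10, depth 3).
Iteration 4: no rows with parent_id in {10}; recursion stops.
depth values: 0, 1, 1, 2, 2, 3; the maximum is 3.

3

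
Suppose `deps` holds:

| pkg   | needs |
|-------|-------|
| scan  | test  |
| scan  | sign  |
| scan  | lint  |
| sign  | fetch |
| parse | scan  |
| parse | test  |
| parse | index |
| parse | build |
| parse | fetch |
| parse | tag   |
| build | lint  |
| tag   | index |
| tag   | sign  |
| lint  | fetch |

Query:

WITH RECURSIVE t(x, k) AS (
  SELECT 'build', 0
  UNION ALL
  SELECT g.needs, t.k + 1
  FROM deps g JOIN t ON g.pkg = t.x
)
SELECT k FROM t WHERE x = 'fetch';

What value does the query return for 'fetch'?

Base: (build, k=0).
Iteration 1: edges from {build} -> (lint, k=1).
Iteration 2: edges from {lint} -> (fetch, k=2).
Iteration 3: no outgoing edges from {fetch}; recursion stops.

2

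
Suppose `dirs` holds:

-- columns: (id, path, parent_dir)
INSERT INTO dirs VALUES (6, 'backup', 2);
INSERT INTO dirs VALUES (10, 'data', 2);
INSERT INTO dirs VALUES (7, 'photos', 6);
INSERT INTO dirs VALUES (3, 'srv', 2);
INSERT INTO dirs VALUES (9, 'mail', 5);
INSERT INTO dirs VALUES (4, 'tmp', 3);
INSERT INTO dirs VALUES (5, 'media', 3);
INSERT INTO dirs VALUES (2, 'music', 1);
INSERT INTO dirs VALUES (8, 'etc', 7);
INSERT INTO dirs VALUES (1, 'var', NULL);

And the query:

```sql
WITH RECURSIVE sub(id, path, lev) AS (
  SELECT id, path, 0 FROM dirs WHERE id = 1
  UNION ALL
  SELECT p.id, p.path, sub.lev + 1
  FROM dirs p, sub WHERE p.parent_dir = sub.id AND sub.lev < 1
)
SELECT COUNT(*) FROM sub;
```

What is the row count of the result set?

2

Base: id=1 (var) at lev 0.
Iteration 1: rows with parent_dir in {1} -> music (id 2, lev 1).
Iteration 2: lev < 1 fails for all current rows; recursion stops.
Total rows emitted: 2.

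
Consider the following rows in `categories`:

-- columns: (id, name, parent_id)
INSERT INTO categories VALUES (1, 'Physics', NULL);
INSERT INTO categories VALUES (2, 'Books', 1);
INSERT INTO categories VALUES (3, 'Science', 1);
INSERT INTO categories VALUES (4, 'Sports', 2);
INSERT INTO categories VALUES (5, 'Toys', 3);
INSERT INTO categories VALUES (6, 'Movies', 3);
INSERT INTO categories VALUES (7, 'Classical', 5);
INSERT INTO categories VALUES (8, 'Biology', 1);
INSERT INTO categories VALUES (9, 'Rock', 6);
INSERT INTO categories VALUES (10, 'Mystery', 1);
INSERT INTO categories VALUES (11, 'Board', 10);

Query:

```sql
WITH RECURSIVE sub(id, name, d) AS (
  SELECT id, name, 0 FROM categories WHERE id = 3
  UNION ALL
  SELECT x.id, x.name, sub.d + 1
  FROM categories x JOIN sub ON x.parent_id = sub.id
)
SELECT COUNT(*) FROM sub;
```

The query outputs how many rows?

5

Base: id=3 (Science) at d 0.
Iteration 1: rows with parent_id in {3} -> Toys (id 5, d 1), Movies (id 6, d 1).
Iteration 2: rows with parent_id in {5,6} -> Classical (id 7, d 2), Rock (id 9, d 2).
Iteration 3: no rows with parent_id in {7,9}; recursion stops.
Total rows emitted: 5.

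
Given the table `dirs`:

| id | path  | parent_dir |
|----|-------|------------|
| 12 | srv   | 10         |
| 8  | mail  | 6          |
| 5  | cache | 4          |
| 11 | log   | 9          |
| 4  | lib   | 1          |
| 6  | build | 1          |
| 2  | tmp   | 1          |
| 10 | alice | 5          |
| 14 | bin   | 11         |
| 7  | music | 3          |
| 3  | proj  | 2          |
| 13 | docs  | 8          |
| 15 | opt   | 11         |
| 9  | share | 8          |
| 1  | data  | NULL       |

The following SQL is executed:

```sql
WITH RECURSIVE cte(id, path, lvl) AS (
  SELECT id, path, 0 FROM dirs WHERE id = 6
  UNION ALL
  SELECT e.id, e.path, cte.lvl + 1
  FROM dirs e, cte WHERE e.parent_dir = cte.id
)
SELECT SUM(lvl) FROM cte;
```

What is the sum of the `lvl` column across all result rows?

16

Base: id=6 (build) at lvl 0.
Iteration 1: rows with parent_dir in {6} -> mail (id 8, lvl 1).
Iteration 2: rows with parent_dir in {8} -> share (id 9, lvl 2), docs (id 13, lvl 2).
Iteration 3: rows with parent_dir in {9,13} -> log (id 11, lvl 3).
Iteration 4: rows with parent_dir in {11} -> bin (id 14, lvl 4), opt (id 15, lvl 4).
Iteration 5: no rows with parent_dir in {14,15}; recursion stops.
SUM(lvl) = 0 + 1 + 2 + 2 + 3 + 4 + 4 = 16.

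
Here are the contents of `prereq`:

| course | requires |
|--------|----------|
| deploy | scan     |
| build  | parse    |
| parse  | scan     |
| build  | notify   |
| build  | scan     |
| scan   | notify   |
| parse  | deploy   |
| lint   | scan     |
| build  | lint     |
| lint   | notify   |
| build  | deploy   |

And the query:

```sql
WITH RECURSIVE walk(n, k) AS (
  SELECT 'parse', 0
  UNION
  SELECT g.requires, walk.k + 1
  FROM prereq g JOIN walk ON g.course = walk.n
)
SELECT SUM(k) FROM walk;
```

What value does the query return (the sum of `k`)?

9

Base: (parse, k=0).
Iteration 1: edges from {parse} -> (deploy, k=1), (scan, k=1).
Iteration 2: edges from {deploy,scan} -> (notify, k=2), (scan, k=2).
Iteration 3: edges from {notify,scan} -> (notify, k=3).
Iteration 4: no outgoing edges from {notify}; recursion stops.
SUM(k) = 0 + 1 + 1 + 2 + 2 + 3 = 9.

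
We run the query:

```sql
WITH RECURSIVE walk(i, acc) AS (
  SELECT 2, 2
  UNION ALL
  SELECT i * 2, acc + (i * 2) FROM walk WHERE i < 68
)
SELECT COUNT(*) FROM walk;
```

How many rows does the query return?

Base: i=2, acc=2.
Iteration 1: 2 < 68 holds -> i = 2 * 2 = 4, acc = 2 + 4 = 6.
Iteration 2: 4 < 68 holds -> i = 4 * 2 = 8, acc = 6 + 8 = 14.
Iteration 3: 8 < 68 holds -> i = 8 * 2 = 16, acc = 14 + 16 = 30.
Iteration 4: 16 < 68 holds -> i = 16 * 2 = 32, acc = 30 + 32 = 62.
Iteration 5: 32 < 68 holds -> i = 32 * 2 = 64, acc = 62 + 64 = 126.
Iteration 6: 64 < 68 holds -> i = 64 * 2 = 128, acc = 126 + 128 = 254.
Iteration 7: 128 < 68 fails; recursion stops.
Total rows emitted: 7.

7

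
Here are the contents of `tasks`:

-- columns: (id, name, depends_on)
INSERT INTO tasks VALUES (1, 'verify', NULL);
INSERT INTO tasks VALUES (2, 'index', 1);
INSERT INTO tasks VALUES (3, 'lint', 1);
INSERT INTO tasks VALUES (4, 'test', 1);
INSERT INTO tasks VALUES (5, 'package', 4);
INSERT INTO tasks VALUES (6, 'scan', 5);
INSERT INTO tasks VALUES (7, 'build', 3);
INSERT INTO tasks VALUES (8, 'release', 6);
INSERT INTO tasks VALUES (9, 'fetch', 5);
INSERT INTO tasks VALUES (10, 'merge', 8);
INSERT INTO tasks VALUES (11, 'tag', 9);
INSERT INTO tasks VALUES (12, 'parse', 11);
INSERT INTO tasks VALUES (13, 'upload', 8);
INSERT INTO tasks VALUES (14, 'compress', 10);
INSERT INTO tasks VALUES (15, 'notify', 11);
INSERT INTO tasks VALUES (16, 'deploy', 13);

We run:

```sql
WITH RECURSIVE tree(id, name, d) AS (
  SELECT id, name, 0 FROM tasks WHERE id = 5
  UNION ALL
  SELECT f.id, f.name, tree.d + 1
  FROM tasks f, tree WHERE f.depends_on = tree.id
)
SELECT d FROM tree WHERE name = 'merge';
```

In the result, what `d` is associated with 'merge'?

3

Base: id=5 (package) at d 0.
Iteration 1: rows with depends_on in {5} -> scan (id 6, d 1), fetch (id 9, d 1).
Iteration 2: rows with depends_on in {6,9} -> release (id 8, d 2), tag (id 11, d 2).
Iteration 3: rows with depends_on in {8,11} -> merge (id 10, d 3), parse (id 12, d 3), upload (id 13, d 3), notify (id 15, d 3).
Iteration 4: rows with depends_on in {10,12,13,15} -> compress (id 14, d 4), deploy (id 16, d 4).
Iteration 5: no rows with depends_on in {14,16}; recursion stops.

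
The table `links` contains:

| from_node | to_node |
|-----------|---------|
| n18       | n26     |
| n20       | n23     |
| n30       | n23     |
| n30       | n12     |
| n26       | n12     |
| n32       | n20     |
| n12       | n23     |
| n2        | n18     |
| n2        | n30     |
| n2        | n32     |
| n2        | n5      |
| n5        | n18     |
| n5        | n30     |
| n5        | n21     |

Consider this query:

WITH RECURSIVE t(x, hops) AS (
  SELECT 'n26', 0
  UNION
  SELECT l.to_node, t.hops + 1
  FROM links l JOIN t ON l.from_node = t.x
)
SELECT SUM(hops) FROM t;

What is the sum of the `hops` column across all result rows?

Base: (n26, hops=0).
Iteration 1: edges from {n26} -> (n12, hops=1).
Iteration 2: edges from {n12} -> (n23, hops=2).
Iteration 3: no outgoing edges from {n23}; recursion stops.
SUM(hops) = 0 + 1 + 2 = 3.

3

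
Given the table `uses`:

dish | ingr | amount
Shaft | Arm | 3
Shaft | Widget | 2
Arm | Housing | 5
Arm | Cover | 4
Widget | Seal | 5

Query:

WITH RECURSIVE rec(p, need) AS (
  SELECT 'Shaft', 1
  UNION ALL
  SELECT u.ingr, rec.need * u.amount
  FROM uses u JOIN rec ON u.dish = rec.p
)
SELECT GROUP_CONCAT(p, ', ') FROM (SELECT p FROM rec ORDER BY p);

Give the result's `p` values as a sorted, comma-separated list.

Arm, Cover, Housing, Seal, Shaft, Widget

Base: (Shaft, need=1).
Iteration 1: components of {Shaft} -> Arm = 1*3 = 3, Widget = 1*2 = 2.
Iteration 2: components of {Arm,Widget} -> Cover = 3*4 = 12, Housing = 3*5 = 15, Seal = 2*5 = 10.
Iteration 3: no further components; recursion stops.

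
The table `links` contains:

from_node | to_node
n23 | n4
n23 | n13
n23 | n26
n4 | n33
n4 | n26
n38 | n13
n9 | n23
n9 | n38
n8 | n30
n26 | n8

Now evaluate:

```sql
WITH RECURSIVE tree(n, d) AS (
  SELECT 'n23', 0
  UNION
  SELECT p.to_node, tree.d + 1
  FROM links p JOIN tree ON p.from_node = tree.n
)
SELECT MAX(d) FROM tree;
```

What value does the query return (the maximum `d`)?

4

Base: (n23, d=0).
Iteration 1: edges from {n23} -> (n13, d=1), (n26, d=1), (n4, d=1).
Iteration 2: edges from {n13,n26,n4} -> (n26, d=2), (n33, d=2), (n8, d=2).
Iteration 3: edges from {n26,n33,n8} -> (n30, d=3), (n8, d=3).
Iteration 4: edges from {n30,n8} -> (n30, d=4).
Iteration 5: no outgoing edges from {n30}; recursion stops.
d values: 0, 1, 1, 1, 2, 2, 2, 3, 3, 4; the maximum is 4.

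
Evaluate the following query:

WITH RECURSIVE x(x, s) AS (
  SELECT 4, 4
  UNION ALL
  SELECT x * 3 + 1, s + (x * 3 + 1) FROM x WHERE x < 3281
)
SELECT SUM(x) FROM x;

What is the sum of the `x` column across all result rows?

14756

Base: x=4, s=4.
Iteration 1: 4 < 3281 holds -> x = 4 * 3 + 1 = 13, s = 4 + 13 = 17.
Iteration 2: 13 < 3281 holds -> x = 13 * 3 + 1 = 40, s = 17 + 40 = 57.
Iteration 3: 40 < 3281 holds -> x = 40 * 3 + 1 = 121, s = 57 + 121 = 178.
Iteration 4: 121 < 3281 holds -> x = 121 * 3 + 1 = 364, s = 178 + 364 = 542.
Iteration 5: 364 < 3281 holds -> x = 364 * 3 + 1 = 1093, s = 542 + 1093 = 1635.
Iteration 6: 1093 < 3281 holds -> x = 1093 * 3 + 1 = 3280, s = 1635 + 3280 = 4915.
Iteration 7: 3280 < 3281 holds -> x = 3280 * 3 + 1 = 9841, s = 4915 + 9841 = 14756.
Iteration 8: 9841 < 3281 fails; recursion stops.
SUM(x) = 4 + 13 + 40 + 121 + 364 + 1093 + 3280 + 9841 = 14756.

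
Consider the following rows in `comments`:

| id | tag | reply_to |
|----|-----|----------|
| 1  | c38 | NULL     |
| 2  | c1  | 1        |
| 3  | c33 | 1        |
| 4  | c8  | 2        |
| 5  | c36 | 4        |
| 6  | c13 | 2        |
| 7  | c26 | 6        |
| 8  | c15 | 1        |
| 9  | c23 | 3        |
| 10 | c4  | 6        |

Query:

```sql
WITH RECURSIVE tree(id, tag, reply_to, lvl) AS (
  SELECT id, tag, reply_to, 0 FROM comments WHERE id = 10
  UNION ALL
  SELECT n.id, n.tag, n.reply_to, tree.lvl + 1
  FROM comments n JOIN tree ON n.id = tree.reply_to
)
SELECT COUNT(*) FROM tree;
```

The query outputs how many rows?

4

Base: id=10 (c4), reply_to=6, lvl 0.
Iteration 1: join on id=6 -> c13 (id 6, reply_to=2, lvl 1).
Iteration 2: join on id=2 -> c1 (id 2, reply_to=1, lvl 2).
Iteration 3: join on id=1 -> c38 (id 1, reply_to=NULL, lvl 3).
Iteration 4: reply_to is NULL; no match; recursion stops.
Total rows emitted: 4.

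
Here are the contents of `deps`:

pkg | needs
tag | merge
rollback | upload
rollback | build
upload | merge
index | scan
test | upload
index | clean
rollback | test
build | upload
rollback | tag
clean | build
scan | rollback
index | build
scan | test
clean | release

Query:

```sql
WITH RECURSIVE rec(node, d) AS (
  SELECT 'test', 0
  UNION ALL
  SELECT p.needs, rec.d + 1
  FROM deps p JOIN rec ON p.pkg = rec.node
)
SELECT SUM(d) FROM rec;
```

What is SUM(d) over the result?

Base: (test, d=0).
Iteration 1: edges from {test} -> (upload, d=1).
Iteration 2: edges from {upload} -> (merge, d=2).
Iteration 3: no outgoing edges from {merge}; recursion stops.
SUM(d) = 0 + 1 + 2 = 3.

3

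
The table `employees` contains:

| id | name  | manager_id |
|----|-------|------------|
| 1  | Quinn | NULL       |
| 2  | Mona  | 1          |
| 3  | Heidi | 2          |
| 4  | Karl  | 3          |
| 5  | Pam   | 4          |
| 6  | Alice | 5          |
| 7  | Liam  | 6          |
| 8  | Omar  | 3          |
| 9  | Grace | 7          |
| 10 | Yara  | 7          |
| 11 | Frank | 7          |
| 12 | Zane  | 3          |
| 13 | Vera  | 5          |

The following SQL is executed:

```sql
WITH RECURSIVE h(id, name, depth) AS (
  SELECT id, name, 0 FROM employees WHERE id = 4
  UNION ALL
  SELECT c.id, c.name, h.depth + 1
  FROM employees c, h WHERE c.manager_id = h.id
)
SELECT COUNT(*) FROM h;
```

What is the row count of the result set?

8

Base: id=4 (Karl) at depth 0.
Iteration 1: rows with manager_id in {4} -> Pam (id 5, depth 1).
Iteration 2: rows with manager_id in {5} -> Alice (id 6, depth 2), Vera (id 13, depth 2).
Iteration 3: rows with manager_id in {6,13} -> Liam (id 7, depth 3).
Iteration 4: rows with manager_id in {7} -> Grace (id 9, depth 4), Yara (id 10, depth 4), Frank (id 11, depth 4).
Iteration 5: no rows with manager_id in {9,10,11}; recursion stops.
Total rows emitted: 8.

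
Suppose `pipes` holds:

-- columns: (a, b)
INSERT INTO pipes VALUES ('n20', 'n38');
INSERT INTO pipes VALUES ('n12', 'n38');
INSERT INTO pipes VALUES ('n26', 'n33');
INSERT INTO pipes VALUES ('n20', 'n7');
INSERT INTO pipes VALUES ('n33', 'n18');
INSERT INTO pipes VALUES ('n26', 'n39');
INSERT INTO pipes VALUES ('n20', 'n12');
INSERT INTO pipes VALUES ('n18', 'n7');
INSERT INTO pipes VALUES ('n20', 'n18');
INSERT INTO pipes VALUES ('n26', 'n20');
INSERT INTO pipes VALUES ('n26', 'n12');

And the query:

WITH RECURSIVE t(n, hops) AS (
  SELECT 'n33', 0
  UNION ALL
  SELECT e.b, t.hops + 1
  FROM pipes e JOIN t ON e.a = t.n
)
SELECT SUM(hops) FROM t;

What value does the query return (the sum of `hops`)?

3

Base: (n33, hops=0).
Iteration 1: edges from {n33} -> (n18, hops=1).
Iteration 2: edges from {n18} -> (n7, hops=2).
Iteration 3: no outgoing edges from {n7}; recursion stops.
SUM(hops) = 0 + 1 + 2 = 3.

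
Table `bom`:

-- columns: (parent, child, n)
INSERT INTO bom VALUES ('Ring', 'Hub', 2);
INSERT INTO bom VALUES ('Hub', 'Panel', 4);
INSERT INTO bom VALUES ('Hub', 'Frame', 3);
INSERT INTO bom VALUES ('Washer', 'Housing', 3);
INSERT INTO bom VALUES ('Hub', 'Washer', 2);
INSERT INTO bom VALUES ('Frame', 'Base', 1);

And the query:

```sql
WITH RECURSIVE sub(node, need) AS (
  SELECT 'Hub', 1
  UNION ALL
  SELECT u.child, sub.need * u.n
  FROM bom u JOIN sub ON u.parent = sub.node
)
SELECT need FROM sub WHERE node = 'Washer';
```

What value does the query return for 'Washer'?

Base: (Hub, need=1).
Iteration 1: components of {Hub} -> Frame = 1*3 = 3, Panel = 1*4 = 4, Washer = 1*2 = 2.
Iteration 2: components of {Frame,Panel,Washer} -> Base = 3*1 = 3, Housing = 2*3 = 6.
Iteration 3: no further components; recursion stops.

2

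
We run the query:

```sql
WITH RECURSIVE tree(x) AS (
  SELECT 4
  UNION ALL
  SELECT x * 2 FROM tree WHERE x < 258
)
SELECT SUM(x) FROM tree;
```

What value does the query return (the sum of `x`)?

1020

Base: x=4.
Iteration 1: 4 < 258 holds -> x = 4 * 2 = 8.
Iteration 2: 8 < 258 holds -> x = 8 * 2 = 16.
Iteration 3: 16 < 258 holds -> x = 16 * 2 = 32.
Iteration 4: 32 < 258 holds -> x = 32 * 2 = 64.
Iteration 5: 64 < 258 holds -> x = 64 * 2 = 128.
Iteration 6: 128 < 258 holds -> x = 128 * 2 = 256.
Iteration 7: 256 < 258 holds -> x = 256 * 2 = 512.
Iteration 8: 512 < 258 fails; recursion stops.
SUM(x) = 4 + 8 + 16 + 32 + 64 + 128 + 256 + 512 = 1020.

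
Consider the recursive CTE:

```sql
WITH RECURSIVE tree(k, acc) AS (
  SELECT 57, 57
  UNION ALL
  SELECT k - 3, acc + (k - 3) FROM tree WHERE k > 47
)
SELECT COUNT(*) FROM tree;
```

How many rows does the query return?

Base: k=57, acc=57.
Iteration 1: 57 > 47 holds -> k = 57 - 3 = 54, acc = 57 + 54 = 111.
Iteration 2: 54 > 47 holds -> k = 54 - 3 = 51, acc = 111 + 51 = 162.
Iteration 3: 51 > 47 holds -> k = 51 - 3 = 48, acc = 162 + 48 = 210.
Iteration 4: 48 > 47 holds -> k = 48 - 3 = 45, acc = 210 + 45 = 255.
Iteration 5: 45 > 47 fails; recursion stops.
Total rows emitted: 5.

5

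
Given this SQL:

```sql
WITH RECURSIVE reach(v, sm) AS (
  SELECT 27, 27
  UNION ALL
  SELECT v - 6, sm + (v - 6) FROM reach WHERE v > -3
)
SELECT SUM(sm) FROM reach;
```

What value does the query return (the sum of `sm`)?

Base: v=27, sm=27.
Iteration 1: 27 > -3 holds -> v = 27 - 6 = 21, sm = 27 + 21 = 48.
Iteration 2: 21 > -3 holds -> v = 21 - 6 = 15, sm = 48 + 15 = 63.
Iteration 3: 15 > -3 holds -> v = 15 - 6 = 9, sm = 63 + 9 = 72.
Iteration 4: 9 > -3 holds -> v = 9 - 6 = 3, sm = 72 + 3 = 75.
Iteration 5: 3 > -3 holds -> v = 3 - 6 = -3, sm = 75 + -3 = 72.
Iteration 6: -3 > -3 fails; recursion stops.
SUM(sm) = 27 + 48 + 63 + 72 + 75 + 72 = 357.

357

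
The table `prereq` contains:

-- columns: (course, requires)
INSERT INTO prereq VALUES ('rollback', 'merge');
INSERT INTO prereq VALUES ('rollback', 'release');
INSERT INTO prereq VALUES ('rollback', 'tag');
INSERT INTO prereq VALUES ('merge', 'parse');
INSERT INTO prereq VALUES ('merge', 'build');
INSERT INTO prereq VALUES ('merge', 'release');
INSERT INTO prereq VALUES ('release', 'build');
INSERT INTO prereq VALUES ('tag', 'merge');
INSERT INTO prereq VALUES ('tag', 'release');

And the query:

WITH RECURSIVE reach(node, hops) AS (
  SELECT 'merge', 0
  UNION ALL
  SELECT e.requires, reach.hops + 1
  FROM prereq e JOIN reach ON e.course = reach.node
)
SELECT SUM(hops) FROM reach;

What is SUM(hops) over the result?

Base: (merge, hops=0).
Iteration 1: edges from {merge} -> (build, hops=1), (parse, hops=1), (release, hops=1).
Iteration 2: edges from {build,parse,release} -> (build, hops=2).
Iteration 3: no outgoing edges from {build}; recursion stops.
SUM(hops) = 0 + 1 + 1 + 1 + 2 = 5.

5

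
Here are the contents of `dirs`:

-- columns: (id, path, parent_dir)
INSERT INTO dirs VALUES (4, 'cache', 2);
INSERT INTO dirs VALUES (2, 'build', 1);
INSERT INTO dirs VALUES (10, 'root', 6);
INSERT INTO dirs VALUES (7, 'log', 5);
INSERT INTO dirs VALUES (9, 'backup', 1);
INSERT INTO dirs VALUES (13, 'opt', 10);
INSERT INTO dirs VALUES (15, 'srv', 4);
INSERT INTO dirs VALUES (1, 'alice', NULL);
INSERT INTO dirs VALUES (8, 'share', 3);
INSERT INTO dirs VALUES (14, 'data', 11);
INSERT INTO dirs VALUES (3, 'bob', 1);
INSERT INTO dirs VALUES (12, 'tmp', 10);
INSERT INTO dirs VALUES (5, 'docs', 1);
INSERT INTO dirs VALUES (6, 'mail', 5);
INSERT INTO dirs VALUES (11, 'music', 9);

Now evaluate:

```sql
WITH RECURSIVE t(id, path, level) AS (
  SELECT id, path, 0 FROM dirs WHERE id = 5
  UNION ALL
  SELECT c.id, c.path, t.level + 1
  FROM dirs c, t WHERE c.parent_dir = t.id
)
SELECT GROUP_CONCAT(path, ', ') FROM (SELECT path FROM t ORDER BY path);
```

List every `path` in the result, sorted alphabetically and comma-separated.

docs, log, mail, opt, root, tmp

Base: id=5 (docs) at level 0.
Iteration 1: rows with parent_dir in {5} -> mail (id 6, level 1), log (id 7, level 1).
Iteration 2: rows with parent_dir in {6,7} -> root (id 10, level 2).
Iteration 3: rows with parent_dir in {10} -> tmp (id 12, level 3), opt (id 13, level 3).
Iteration 4: no rows with parent_dir in {12,13}; recursion stops.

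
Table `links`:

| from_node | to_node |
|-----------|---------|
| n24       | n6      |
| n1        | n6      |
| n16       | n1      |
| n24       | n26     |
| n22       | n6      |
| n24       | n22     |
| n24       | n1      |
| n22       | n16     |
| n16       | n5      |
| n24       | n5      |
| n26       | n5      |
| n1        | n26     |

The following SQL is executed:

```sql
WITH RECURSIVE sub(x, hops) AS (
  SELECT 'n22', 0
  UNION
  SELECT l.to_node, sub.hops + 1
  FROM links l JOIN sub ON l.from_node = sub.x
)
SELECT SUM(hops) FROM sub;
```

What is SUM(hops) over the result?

16

Base: (n22, hops=0).
Iteration 1: edges from {n22} -> (n16, hops=1), (n6, hops=1).
Iteration 2: edges from {n16,n6} -> (n1, hops=2), (n5, hops=2).
Iteration 3: edges from {n1,n5} -> (n26, hops=3), (n6, hops=3).
Iteration 4: edges from {n26,n6} -> (n5, hops=4).
Iteration 5: no outgoing edges from {n5}; recursion stops.
SUM(hops) = 0 + 1 + 1 + 2 + 2 + 3 + 3 + 4 = 16.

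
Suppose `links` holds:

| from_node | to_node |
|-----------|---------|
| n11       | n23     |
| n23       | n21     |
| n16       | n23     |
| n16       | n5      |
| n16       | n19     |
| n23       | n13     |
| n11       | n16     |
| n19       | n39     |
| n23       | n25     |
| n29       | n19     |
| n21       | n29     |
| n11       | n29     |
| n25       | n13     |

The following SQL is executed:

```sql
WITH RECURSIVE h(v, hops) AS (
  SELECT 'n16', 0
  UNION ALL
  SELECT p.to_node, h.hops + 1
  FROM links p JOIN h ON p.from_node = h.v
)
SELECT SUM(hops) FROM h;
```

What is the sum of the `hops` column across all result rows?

Base: (n16, hops=0).
Iteration 1: edges from {n16} -> (n19, hops=1), (n23, hops=1), (n5, hops=1).
Iteration 2: edges from {n19,n23,n5} -> (n13, hops=2), (n21, hops=2), (n25, hops=2), (n39, hops=2).
Iteration 3: edges from {n13,n21,n25,n39} -> (n13, hops=3), (n29, hops=3).
Iteration 4: edges from {n13,n29} -> (n19, hops=4).
Iteration 5: edges from {n19} -> (n39, hops=5).
Iteration 6: no outgoing edges from {n39}; recursion stops.
SUM(hops) = 0 + 1 + 1 + 1 + 2 + 2 + 2 + 2 + 3 + 3 + 4 + 5 = 26.

26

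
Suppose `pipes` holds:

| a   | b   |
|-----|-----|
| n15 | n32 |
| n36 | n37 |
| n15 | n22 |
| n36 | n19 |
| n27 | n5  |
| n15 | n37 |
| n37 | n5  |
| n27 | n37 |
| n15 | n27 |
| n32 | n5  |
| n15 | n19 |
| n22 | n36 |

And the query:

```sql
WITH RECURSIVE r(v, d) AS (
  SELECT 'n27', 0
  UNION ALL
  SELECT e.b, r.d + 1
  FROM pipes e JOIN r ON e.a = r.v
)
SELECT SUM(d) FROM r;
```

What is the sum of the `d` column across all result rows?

Base: (n27, d=0).
Iteration 1: edges from {n27} -> (n37, d=1), (n5, d=1).
Iteration 2: edges from {n37,n5} -> (n5, d=2).
Iteration 3: no outgoing edges from {n5}; recursion stops.
SUM(d) = 0 + 1 + 1 + 2 = 4.

4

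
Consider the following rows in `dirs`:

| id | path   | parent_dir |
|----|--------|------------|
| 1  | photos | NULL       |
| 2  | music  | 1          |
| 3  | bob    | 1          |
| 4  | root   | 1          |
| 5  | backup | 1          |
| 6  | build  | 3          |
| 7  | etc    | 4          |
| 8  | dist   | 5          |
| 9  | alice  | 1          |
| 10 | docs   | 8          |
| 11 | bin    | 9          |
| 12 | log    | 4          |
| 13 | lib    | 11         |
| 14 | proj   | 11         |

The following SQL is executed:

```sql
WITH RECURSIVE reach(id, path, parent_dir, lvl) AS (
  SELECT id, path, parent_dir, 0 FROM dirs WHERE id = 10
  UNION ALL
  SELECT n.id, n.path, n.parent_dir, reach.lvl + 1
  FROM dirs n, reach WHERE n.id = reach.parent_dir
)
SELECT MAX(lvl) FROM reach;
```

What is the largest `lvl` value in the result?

Base: id=10 (docs), parent_dir=8, lvl 0.
Iteration 1: join on id=8 -> dist (id 8, parent_dir=5, lvl 1).
Iteration 2: join on id=5 -> backup (id 5, parent_dir=1, lvl 2).
Iteration 3: join on id=1 -> photos (id 1, parent_dir=NULL, lvl 3).
Iteration 4: parent_dir is NULL; no match; recursion stops.
lvl values: 0, 1, 2, 3; the maximum is 3.

3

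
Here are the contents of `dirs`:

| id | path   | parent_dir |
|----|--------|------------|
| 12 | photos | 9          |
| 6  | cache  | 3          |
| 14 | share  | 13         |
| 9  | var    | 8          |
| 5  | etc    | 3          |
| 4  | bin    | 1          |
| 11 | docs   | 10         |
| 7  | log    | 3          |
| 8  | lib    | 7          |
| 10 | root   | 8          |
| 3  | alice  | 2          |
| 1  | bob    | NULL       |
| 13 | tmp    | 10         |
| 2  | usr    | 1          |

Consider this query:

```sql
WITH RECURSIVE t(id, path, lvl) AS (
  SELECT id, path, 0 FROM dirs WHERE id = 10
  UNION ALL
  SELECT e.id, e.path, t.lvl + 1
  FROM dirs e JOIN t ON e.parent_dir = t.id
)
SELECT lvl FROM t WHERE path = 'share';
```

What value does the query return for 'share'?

Base: id=10 (root) at lvl 0.
Iteration 1: rows with parent_dir in {10} -> docs (id 11, lvl 1), tmp (id 13, lvl 1).
Iteration 2: rows with parent_dir in {11,13} -> share (id 14, lvl 2).
Iteration 3: no rows with parent_dir in {14}; recursion stops.

2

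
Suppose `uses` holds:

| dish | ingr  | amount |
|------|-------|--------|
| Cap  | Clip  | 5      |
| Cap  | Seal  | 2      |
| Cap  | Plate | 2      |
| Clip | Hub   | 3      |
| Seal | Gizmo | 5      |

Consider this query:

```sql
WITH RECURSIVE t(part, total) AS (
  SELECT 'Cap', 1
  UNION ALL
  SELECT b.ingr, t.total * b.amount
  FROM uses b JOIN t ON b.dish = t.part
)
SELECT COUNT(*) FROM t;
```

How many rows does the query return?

Base: (Cap, total=1).
Iteration 1: components of {Cap} -> Clip = 1*5 = 5, Plate = 1*2 = 2, Seal = 1*2 = 2.
Iteration 2: components of {Clip,Plate,Seal} -> Gizmo = 2*5 = 10, Hub = 5*3 = 15.
Iteration 3: no further components; recursion stops.
Total rows emitted: 6.

6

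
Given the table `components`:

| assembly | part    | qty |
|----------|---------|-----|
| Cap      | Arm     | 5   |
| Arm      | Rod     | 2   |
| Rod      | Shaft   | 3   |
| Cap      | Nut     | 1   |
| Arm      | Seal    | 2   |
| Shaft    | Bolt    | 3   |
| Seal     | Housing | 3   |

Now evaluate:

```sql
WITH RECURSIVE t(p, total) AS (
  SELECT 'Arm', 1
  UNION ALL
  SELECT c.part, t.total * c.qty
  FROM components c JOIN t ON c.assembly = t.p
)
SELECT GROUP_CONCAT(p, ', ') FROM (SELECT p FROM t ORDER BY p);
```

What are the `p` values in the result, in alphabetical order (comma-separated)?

Base: (Arm, total=1).
Iteration 1: components of {Arm} -> Rod = 1*2 = 2, Seal = 1*2 = 2.
Iteration 2: components of {Rod,Seal} -> Housing = 2*3 = 6, Shaft = 2*3 = 6.
Iteration 3: components of {Housing,Shaft} -> Bolt = 6*3 = 18.
Iteration 4: no further components; recursion stops.

Arm, Bolt, Housing, Rod, Seal, Shaft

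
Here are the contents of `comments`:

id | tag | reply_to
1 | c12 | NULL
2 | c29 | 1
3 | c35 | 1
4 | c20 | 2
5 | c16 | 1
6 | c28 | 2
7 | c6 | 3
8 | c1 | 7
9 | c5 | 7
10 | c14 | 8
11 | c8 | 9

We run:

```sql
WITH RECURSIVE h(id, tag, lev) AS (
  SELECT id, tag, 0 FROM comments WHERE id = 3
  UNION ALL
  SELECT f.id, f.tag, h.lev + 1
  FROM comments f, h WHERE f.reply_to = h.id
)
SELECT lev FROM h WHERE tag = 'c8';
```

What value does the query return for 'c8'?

Base: id=3 (c35) at lev 0.
Iteration 1: rows with reply_to in {3} -> c6 (id 7, lev 1).
Iteration 2: rows with reply_to in {7} -> c1 (id 8, lev 2), c5 (id 9, lev 2).
Iteration 3: rows with reply_to in {8,9} -> c14 (id 10, lev 3), c8 (id 11, lev 3).
Iteration 4: no rows with reply_to in {10,11}; recursion stops.

3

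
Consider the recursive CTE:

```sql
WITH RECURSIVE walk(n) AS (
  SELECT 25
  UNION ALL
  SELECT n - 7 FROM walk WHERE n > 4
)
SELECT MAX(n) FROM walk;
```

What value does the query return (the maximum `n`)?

25

Base: n=25.
Iteration 1: 25 > 4 holds -> n = 25 - 7 = 18.
Iteration 2: 18 > 4 holds -> n = 18 - 7 = 11.
Iteration 3: 11 > 4 holds -> n = 11 - 7 = 4.
Iteration 4: 4 > 4 fails; recursion stops.
n values: 25, 18, 11, 4; the maximum is 25.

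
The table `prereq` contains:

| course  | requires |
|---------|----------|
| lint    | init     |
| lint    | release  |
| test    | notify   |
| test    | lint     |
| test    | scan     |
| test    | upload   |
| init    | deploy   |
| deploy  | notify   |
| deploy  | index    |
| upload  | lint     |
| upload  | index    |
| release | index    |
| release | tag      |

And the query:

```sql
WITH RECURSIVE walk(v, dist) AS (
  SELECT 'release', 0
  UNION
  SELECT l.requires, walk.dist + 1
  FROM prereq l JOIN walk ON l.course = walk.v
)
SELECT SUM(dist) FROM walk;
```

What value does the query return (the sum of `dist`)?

2

Base: (release, dist=0).
Iteration 1: edges from {release} -> (index, dist=1), (tag, dist=1).
Iteration 2: no outgoing edges from {index,tag}; recursion stops.
SUM(dist) = 0 + 1 + 1 = 2.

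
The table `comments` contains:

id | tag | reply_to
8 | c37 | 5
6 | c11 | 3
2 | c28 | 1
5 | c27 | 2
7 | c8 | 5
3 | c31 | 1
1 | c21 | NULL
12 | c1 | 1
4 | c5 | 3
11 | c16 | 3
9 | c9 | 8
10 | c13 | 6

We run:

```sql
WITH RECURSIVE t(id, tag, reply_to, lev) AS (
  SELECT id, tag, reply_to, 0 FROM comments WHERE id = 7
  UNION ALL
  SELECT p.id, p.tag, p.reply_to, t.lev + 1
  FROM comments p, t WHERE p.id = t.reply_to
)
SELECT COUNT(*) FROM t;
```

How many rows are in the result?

Base: id=7 (c8), reply_to=5, lev 0.
Iteration 1: join on id=5 -> c27 (id 5, reply_to=2, lev 1).
Iteration 2: join on id=2 -> c28 (id 2, reply_to=1, lev 2).
Iteration 3: join on id=1 -> c21 (id 1, reply_to=NULL, lev 3).
Iteration 4: reply_to is NULL; no match; recursion stops.
Total rows emitted: 4.

4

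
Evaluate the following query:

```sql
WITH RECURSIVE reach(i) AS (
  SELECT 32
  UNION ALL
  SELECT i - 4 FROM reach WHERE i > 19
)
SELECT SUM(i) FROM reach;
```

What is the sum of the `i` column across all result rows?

120

Base: i=32.
Iteration 1: 32 > 19 holds -> i = 32 - 4 = 28.
Iteration 2: 28 > 19 holds -> i = 28 - 4 = 24.
Iteration 3: 24 > 19 holds -> i = 24 - 4 = 20.
Iteration 4: 20 > 19 holds -> i = 20 - 4 = 16.
Iteration 5: 16 > 19 fails; recursion stops.
SUM(i) = 32 + 28 + 24 + 20 + 16 = 120.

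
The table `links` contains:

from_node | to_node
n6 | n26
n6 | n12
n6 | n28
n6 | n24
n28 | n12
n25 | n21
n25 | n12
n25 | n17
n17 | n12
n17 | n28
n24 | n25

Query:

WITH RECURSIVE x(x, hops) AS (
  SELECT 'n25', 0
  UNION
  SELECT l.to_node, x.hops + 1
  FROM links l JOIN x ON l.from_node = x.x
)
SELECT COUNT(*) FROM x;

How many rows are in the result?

7

Base: (n25, hops=0).
Iteration 1: edges from {n25} -> (n12, hops=1), (n17, hops=1), (n21, hops=1).
Iteration 2: edges from {n12,n17,n21} -> (n12, hops=2), (n28, hops=2).
Iteration 3: edges from {n12,n28} -> (n12, hops=3).
Iteration 4: no outgoing edges from {n12}; recursion stops.
Total rows emitted: 7.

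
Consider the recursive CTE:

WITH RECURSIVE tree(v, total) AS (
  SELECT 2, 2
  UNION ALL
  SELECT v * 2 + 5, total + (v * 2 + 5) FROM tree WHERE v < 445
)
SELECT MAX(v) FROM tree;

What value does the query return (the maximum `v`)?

891

Base: v=2, total=2.
Iteration 1: 2 < 445 holds -> v = 2 * 2 + 5 = 9, total = 2 + 9 = 11.
Iteration 2: 9 < 445 holds -> v = 9 * 2 + 5 = 23, total = 11 + 23 = 34.
Iteration 3: 23 < 445 holds -> v = 23 * 2 + 5 = 51, total = 34 + 51 = 85.
Iteration 4: 51 < 445 holds -> v = 51 * 2 + 5 = 107, total = 85 + 107 = 192.
Iteration 5: 107 < 445 holds -> v = 107 * 2 + 5 = 219, total = 192 + 219 = 411.
Iteration 6: 219 < 445 holds -> v = 219 * 2 + 5 = 443, total = 411 + 443 = 854.
Iteration 7: 443 < 445 holds -> v = 443 * 2 + 5 = 891, total = 854 + 891 = 1745.
Iteration 8: 891 < 445 fails; recursion stops.
v values: 2, 9, 23, 51, 107, 219, 443, 891; the maximum is 891.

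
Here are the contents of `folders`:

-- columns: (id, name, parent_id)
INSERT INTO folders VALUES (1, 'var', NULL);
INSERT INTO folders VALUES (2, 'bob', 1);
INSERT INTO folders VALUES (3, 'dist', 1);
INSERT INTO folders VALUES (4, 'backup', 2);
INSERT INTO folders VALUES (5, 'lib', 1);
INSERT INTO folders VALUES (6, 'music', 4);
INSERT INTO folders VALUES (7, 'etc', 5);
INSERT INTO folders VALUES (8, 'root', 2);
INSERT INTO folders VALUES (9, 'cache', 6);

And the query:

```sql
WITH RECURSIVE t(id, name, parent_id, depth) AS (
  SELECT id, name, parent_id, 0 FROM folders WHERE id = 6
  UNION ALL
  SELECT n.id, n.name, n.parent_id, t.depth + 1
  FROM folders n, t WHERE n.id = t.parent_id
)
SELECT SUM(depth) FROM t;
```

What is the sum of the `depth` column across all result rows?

6

Base: id=6 (music), parent_id=4, depth 0.
Iteration 1: join on id=4 -> backup (id 4, parent_id=2, depth 1).
Iteration 2: join on id=2 -> bob (id 2, parent_id=1, depth 2).
Iteration 3: join on id=1 -> var (id 1, parent_id=NULL, depth 3).
Iteration 4: parent_id is NULL; no match; recursion stops.
SUM(depth) = 0 + 1 + 2 + 3 = 6.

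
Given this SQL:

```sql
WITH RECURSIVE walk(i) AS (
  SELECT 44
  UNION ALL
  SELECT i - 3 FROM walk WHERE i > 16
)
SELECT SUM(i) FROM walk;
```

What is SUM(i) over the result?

Base: i=44.
Iteration 1: 44 > 16 holds -> i = 44 - 3 = 41.
Iteration 2: 41 > 16 holds -> i = 41 - 3 = 38.
Iteration 3: 38 > 16 holds -> i = 38 - 3 = 35.
Iteration 4: 35 > 16 holds -> i = 35 - 3 = 32.
Iteration 5: 32 > 16 holds -> i = 32 - 3 = 29.
Iteration 6: 29 > 16 holds -> i = 29 - 3 = 26.
Iteration 7: 26 > 16 holds -> i = 26 - 3 = 23.
Iteration 8: 23 > 16 holds -> i = 23 - 3 = 20.
Iteration 9: 20 > 16 holds -> i = 20 - 3 = 17.
Iteration 10: 17 > 16 holds -> i = 17 - 3 = 14.
Iteration 11: 14 > 16 fails; recursion stops.
SUM(i) = 44 + 41 + 38 + 35 + 32 + 29 + 26 + 23 + 20 + 17 + 14 = 319.

319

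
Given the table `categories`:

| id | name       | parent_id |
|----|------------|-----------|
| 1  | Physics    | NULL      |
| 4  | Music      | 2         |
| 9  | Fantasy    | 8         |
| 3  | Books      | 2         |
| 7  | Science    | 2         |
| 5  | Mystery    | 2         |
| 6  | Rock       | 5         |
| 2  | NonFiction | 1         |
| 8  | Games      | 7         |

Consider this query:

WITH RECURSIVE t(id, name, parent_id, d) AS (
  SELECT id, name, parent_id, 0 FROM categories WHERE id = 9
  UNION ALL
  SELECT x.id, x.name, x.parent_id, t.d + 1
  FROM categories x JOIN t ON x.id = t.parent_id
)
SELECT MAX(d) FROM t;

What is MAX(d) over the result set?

4

Base: id=9 (Fantasy), parent_id=8, d 0.
Iteration 1: join on id=8 -> Games (id 8, parent_id=7, d 1).
Iteration 2: join on id=7 -> Science (id 7, parent_id=2, d 2).
Iteration 3: join on id=2 -> NonFiction (id 2, parent_id=1, d 3).
Iteration 4: join on id=1 -> Physics (id 1, parent_id=NULL, d 4).
Iteration 5: parent_id is NULL; no match; recursion stops.
d values: 0, 1, 2, 3, 4; the maximum is 4.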